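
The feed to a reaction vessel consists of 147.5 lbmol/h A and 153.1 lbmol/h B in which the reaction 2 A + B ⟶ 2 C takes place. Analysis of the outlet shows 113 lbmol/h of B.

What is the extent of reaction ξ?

ξ = 40.1 lbmol/h

For B: n = n₀ − 1ξ → 113 = 153.1 − 1ξ, giving ξ = 40.1 lbmol/h.
Outlet amounts (n = n₀ + ν ξ):
  A: 147.5 − 2(40.1) = 67.3
  B: 153.1 − 1(40.1) = 113
  C: 0 + 2(40.1) = 80.2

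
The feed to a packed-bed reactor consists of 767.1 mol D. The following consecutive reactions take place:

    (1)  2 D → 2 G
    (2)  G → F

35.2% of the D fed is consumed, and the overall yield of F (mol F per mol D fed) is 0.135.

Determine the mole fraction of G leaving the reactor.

0.217

Conversion of D: D consumed = 2ξ₁ = 0.352 × 767.1 → ξ₁ = 135 mol.
Yield of F: 1ξ₂ / 767.1 = 0.135 → ξ₂ = 103.6 mol.
Outlet amounts (n = n₀ + Σ ν·ξ):
  D: 767.1 − 2(135) = 497.1
  G: 0 + 2(135) − 1(103.6) = 166.5
  F: 0 + 1(103.6) = 103.6
Total out = 767.1 mol; y_G = 166.5 / 767.1 = 0.217.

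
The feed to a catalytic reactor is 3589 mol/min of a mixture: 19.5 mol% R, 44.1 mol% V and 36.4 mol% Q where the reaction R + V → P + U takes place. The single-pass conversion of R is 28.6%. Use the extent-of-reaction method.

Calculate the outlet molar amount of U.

200 mol/min

R reacted = 0.286 × 699.9 = 200.2 mol/min; ν_R = −1, so ξ = 200.2/1 = 200.2 mol/min.
Outlet amounts (n = n₀ + ν ξ):
  R: 699.9 − 1(200.2) = 499.7
  V: 1583 − 1(200.2) = 1383
  P: 0 + 1(200.2) = 200.2
  U: 0 + 1(200.2) = 200.2
  Q: 1306 (inert)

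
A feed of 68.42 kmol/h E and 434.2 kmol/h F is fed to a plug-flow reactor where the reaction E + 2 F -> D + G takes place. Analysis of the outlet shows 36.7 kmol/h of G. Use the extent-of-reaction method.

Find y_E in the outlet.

For G: n = n₀ + 1ξ → 36.7 = 0 + 1ξ, giving ξ = 36.7 kmol/h.
Outlet amounts (n = n₀ + ν ξ):
  E: 68.42 − 1(36.7) = 31.72
  F: 434.2 − 2(36.7) = 360.8
  D: 0 + 1(36.7) = 36.7
  G: 0 + 1(36.7) = 36.7
Total out = 465.9 kmol/h; y_E = 31.72 / 465.9 = 0.06808.

0.0681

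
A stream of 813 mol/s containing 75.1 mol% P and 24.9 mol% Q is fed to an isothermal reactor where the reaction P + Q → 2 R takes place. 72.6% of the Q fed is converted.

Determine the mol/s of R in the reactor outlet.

Q reacted = 0.726 × 202.4 = 147 mol/s; ν_Q = −1, so ξ = 147/1 = 147 mol/s.
Outlet amounts (n = n₀ + ν ξ):
  P: 610.6 − 1(147) = 463.6
  Q: 202.4 − 1(147) = 55.47
  R: 0 + 2(147) = 293.9

294 mol/s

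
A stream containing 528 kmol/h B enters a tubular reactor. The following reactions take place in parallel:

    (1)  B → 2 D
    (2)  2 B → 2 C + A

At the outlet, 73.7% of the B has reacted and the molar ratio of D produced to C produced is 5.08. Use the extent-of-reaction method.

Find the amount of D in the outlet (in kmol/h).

Conversion of B: B consumed = 0.737 × 528 = 389.1 kmol/h = 1ξ₁ + 2ξ₂.
Selectivity: 2ξ₁ / (2ξ₂) = 5.08 → ξ₁ = 5.08 ξ₂.
Substitute: (1·5.08 + 2) ξ₂ = 389.1 → ξ₂ = 54.96 kmol/h, ξ₁ = 279.2 kmol/h.
Outlet amounts (n = n₀ + Σ ν·ξ):
  B: 528 − 1(279.2) − 2(54.96) = 138.9
  D: 0 + 2(279.2) = 558.4
  C: 0 + 2(54.96) = 109.9
  A: 0 + 1(54.96) = 54.96

558 kmol/h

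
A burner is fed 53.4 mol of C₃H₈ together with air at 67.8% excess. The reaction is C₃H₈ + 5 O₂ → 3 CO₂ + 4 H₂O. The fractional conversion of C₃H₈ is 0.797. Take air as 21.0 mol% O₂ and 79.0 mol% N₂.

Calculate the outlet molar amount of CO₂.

Stoichiometric O₂ = 5 × 53.4 = 267 mol; O₂ fed = 267 × 1.678 = 448 mol.
N₂ fed = 448 × 79/21 = 1685 mol.
Fuel reacted = 0.797 × 53.4 → ξ = 42.56 mol.
Outlet (n = n₀ + ν ξ):
  C₃H₈: 53.4 − 1(42.56) = 10.84
  O₂: 448 − 5(42.56) = 235.2
  N₂: 1685 (inert)
  CO₂: 0 + 3(42.56) = 127.7
  H₂O: 0 + 4(42.56) = 170.2

128 mol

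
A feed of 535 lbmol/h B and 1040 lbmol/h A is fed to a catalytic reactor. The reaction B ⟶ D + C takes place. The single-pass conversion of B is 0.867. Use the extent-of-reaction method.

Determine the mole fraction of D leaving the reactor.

B reacted = 0.867 × 535 = 463.8 lbmol/h; ν_B = −1, so ξ = 463.8/1 = 463.8 lbmol/h.
Outlet amounts (n = n₀ + ν ξ):
  B: 535 − 1(463.8) = 71.16
  D: 0 + 1(463.8) = 463.8
  C: 0 + 1(463.8) = 463.8
  A: 1040 (inert)
Total out = 2039 lbmol/h; y_D = 463.8 / 2039 = 0.2275.

0.228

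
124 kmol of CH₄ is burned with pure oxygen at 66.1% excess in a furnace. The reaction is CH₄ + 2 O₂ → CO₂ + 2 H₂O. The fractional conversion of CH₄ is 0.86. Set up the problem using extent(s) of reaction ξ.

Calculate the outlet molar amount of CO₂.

107 kmol

Stoichiometric O₂ = 2 × 124 = 248 kmol; O₂ fed = 248 × 1.661 = 411.9 kmol.
Fuel reacted = 0.86 × 124 → ξ = 106.6 kmol.
Outlet (n = n₀ + ν ξ):
  CH₄: 124 − 1(106.6) = 17.36
  O₂: 411.9 − 2(106.6) = 198.6
  CO₂: 0 + 1(106.6) = 106.6
  H₂O: 0 + 2(106.6) = 213.3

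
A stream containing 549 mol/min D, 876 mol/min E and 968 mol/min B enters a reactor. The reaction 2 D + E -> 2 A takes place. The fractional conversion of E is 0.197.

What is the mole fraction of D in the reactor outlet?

0.0918

E reacted = 0.197 × 876 = 172.6 mol/min; ν_E = −1, so ξ = 172.6/1 = 172.6 mol/min.
Outlet amounts (n = n₀ + ν ξ):
  D: 549 − 2(172.6) = 203.9
  E: 876 − 1(172.6) = 703.4
  A: 0 + 2(172.6) = 345.1
  B: 968 (inert)
Total out = 2220 mol/min; y_D = 203.9 / 2220 = 0.09181.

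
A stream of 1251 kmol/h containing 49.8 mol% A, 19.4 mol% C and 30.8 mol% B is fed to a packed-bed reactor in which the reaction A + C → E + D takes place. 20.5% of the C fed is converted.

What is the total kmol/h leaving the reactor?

C reacted = 0.205 × 242.7 = 49.75 kmol/h; ν_C = −1, so ξ = 49.75/1 = 49.75 kmol/h.
Outlet amounts (n = n₀ + ν ξ):
  A: 623 − 1(49.75) = 573.2
  C: 242.7 − 1(49.75) = 192.9
  E: 0 + 1(49.75) = 49.75
  D: 0 + 1(49.75) = 49.75
  B: 385.3 (inert)
Total out = 573.2 + 192.9 + 49.75 + 49.75 + 385.3 = 1251 kmol/h.

1250 kmol/h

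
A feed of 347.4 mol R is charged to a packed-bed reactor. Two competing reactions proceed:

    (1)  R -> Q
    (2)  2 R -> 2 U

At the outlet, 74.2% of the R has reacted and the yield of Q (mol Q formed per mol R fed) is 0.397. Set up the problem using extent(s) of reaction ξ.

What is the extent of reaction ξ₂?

Yield of Q: 1ξ₁ / 347.4 = 0.397 → ξ₁ = 137.9 mol.
Conversion of R: 1ξ₁ + 2ξ₂ = 0.742 × 347.4 = 257.8 → ξ₂ = 59.93 mol.
Outlet amounts (n = n₀ + Σ ν·ξ):
  R: 347.4 − 1(137.9) − 2(59.93) = 89.63
  Q: 0 + 1(137.9) = 137.9
  U: 0 + 2(59.93) = 119.9

ξ₂ = 59.9 mol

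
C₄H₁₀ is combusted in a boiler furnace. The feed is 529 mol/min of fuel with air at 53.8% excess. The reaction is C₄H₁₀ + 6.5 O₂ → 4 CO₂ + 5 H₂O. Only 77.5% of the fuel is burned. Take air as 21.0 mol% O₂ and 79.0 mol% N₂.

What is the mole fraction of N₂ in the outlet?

Stoichiometric O₂ = 6.5 × 529 = 3438 mol/min; O₂ fed = 3438 × 1.538 = 5288 mol/min.
N₂ fed = 5288 × 79/21 = 19890 mol/min.
Fuel reacted = 0.775 × 529 → ξ = 410 mol/min.
Outlet (n = n₀ + ν ξ):
  C₄H₁₀: 529 − 1(410) = 119
  O₂: 5288 − 6.5(410) = 2624
  N₂: 19890 (inert)
  CO₂: 0 + 4(410) = 1640
  H₂O: 0 + 5(410) = 2050
Total out = 26330 mol/min; y_N₂ = 19890 / 26330 = 0.7557.

0.756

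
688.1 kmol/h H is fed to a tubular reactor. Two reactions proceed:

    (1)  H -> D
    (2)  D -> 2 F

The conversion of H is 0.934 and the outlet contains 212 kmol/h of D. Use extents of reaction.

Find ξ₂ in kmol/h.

ξ₂ = 431 kmol/h

Conversion of H: H consumed = 1ξ₁ = 0.934 × 688.1 → ξ₁ = 642.7 kmol/h.
D balance: n_D = 0 + 1ξ₁ − 1ξ₂ = 212 → ξ₂ = (1·642.7 − 212)/1 = 430.7 kmol/h.
Outlet amounts (n = n₀ + Σ ν·ξ):
  H: 688.1 − 1(642.7) = 45.41
  D: 0 + 1(642.7) − 1(430.7) = 212
  F: 0 + 2(430.7) = 861.4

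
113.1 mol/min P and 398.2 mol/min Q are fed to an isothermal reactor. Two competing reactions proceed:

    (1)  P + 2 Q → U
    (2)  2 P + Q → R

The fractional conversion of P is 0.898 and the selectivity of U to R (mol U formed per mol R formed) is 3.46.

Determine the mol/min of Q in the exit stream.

251 mol/min

Conversion of P: P consumed = 0.898 × 113.1 = 101.6 mol/min = 1ξ₁ + 2ξ₂.
Selectivity: 1ξ₁ / (1ξ₂) = 3.46 → ξ₁ = 3.46 ξ₂.
Substitute: (1·3.46 + 2) ξ₂ = 101.6 → ξ₂ = 18.6 mol/min, ξ₁ = 64.36 mol/min.
Outlet amounts (n = n₀ + Σ ν·ξ):
  P: 113.1 − 1(64.36) − 2(18.6) = 11.54
  Q: 398.2 − 2(64.36) − 1(18.6) = 250.9
  U: 0 + 1(64.36) = 64.36
  R: 0 + 1(18.6) = 18.6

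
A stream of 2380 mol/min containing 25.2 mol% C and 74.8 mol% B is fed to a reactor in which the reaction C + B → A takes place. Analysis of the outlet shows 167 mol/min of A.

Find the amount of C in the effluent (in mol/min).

433 mol/min

For A: n = n₀ + 1ξ → 167 = 0 + 1ξ, giving ξ = 167 mol/min.
Outlet amounts (n = n₀ + ν ξ):
  C: 599.8 − 1(167) = 432.8
  B: 1780 − 1(167) = 1613
  A: 0 + 1(167) = 167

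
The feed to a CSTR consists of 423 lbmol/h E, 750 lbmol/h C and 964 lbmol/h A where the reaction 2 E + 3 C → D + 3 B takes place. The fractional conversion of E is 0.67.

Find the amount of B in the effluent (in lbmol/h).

E reacted = 0.67 × 423 = 283.4 lbmol/h; ν_E = −2, so ξ = 283.4/2 = 141.7 lbmol/h.
Outlet amounts (n = n₀ + ν ξ):
  E: 423 − 2(141.7) = 139.6
  C: 750 − 3(141.7) = 324.9
  D: 0 + 1(141.7) = 141.7
  B: 0 + 3(141.7) = 425.1
  A: 964 (inert)

425 lbmol/h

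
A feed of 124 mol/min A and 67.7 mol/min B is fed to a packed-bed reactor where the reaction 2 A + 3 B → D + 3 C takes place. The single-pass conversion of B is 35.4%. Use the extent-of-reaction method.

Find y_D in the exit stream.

B reacted = 0.354 × 67.7 = 23.97 mol/min; ν_B = −3, so ξ = 23.97/3 = 7.989 mol/min.
Outlet amounts (n = n₀ + ν ξ):
  A: 124 − 2(7.989) = 108
  B: 67.7 − 3(7.989) = 43.73
  D: 0 + 1(7.989) = 7.989
  C: 0 + 3(7.989) = 23.97
Total out = 183.7 mol/min; y_D = 7.989 / 183.7 = 0.04348.

0.0435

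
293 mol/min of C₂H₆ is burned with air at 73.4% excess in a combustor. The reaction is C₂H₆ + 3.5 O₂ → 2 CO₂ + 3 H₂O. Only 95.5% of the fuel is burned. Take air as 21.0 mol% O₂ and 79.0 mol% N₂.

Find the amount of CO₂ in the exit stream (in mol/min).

560 mol/min

Stoichiometric O₂ = 3.5 × 293 = 1026 mol/min; O₂ fed = 1026 × 1.734 = 1778 mol/min.
N₂ fed = 1778 × 79/21 = 6689 mol/min.
Fuel reacted = 0.955 × 293 → ξ = 279.8 mol/min.
Outlet (n = n₀ + ν ξ):
  C₂H₆: 293 − 1(279.8) = 13.19
  O₂: 1778 − 3.5(279.8) = 798.9
  N₂: 6689 (inert)
  CO₂: 0 + 2(279.8) = 559.6
  H₂O: 0 + 3(279.8) = 839.4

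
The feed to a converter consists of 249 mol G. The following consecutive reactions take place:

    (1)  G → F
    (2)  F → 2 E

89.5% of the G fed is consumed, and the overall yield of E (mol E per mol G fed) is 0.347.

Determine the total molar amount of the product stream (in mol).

Conversion of G: G consumed = 1ξ₁ = 0.895 × 249 → ξ₁ = 222.9 mol.
Yield of E: 2ξ₂ / 249 = 0.347 → ξ₂ = 43.2 mol.
Outlet amounts (n = n₀ + Σ ν·ξ):
  G: 249 − 1(222.9) = 26.14
  F: 0 + 1(222.9) − 1(43.2) = 179.7
  E: 0 + 2(43.2) = 86.4
Total out = 26.14 + 179.7 + 86.4 = 292.2 mol.

292 mol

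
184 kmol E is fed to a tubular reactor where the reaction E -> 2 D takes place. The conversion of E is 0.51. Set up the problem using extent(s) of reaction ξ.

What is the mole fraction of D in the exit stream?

0.675

E reacted = 0.51 × 184 = 93.84 kmol; ν_E = −1, so ξ = 93.84/1 = 93.84 kmol.
Outlet amounts (n = n₀ + ν ξ):
  E: 184 − 1(93.84) = 90.16
  D: 0 + 2(93.84) = 187.7
Total out = 277.8 kmol; y_D = 187.7 / 277.8 = 0.6755.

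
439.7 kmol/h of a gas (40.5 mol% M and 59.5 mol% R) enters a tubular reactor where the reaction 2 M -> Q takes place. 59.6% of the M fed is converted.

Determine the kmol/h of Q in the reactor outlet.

53.1 kmol/h

M reacted = 0.596 × 178.1 = 106.1 kmol/h; ν_M = −2, so ξ = 106.1/2 = 53.07 kmol/h.
Outlet amounts (n = n₀ + ν ξ):
  M: 178.1 − 2(53.07) = 71.94
  Q: 0 + 1(53.07) = 53.07
  R: 261.6 (inert)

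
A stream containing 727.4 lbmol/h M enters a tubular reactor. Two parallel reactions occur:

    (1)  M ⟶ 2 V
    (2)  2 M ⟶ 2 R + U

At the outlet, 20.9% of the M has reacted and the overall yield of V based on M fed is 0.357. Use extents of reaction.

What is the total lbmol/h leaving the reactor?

868 lbmol/h

Yield of V: 2ξ₁ / 727.4 = 0.357 → ξ₁ = 129.8 lbmol/h.
Conversion of M: 1ξ₁ + 2ξ₂ = 0.209 × 727.4 = 152 → ξ₂ = 11.09 lbmol/h.
Outlet amounts (n = n₀ + Σ ν·ξ):
  M: 727.4 − 1(129.8) − 2(11.09) = 575.4
  V: 0 + 2(129.8) = 259.7
  R: 0 + 2(11.09) = 22.19
  U: 0 + 1(11.09) = 11.09
Total out = 575.4 + 259.7 + 22.19 + 11.09 = 868.3 lbmol/h.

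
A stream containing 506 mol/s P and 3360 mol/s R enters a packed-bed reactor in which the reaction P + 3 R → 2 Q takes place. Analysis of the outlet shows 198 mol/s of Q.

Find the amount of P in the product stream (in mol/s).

For Q: n = n₀ + 2ξ → 198 = 0 + 2ξ, giving ξ = 99 mol/s.
Outlet amounts (n = n₀ + ν ξ):
  P: 506 − 1(99) = 407
  R: 3360 − 3(99) = 3063
  Q: 0 + 2(99) = 198

407 mol/s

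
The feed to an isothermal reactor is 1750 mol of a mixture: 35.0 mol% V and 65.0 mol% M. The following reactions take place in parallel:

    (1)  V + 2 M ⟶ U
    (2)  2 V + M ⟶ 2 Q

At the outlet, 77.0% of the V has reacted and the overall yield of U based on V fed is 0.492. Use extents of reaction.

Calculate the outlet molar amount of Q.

Yield of U: 1ξ₁ / 612.5 = 0.492 → ξ₁ = 301.4 mol.
Conversion of V: 1ξ₁ + 2ξ₂ = 0.77 × 612.5 = 471.6 → ξ₂ = 85.14 mol.
Outlet amounts (n = n₀ + Σ ν·ξ):
  V: 612.5 − 1(301.4) − 2(85.14) = 140.9
  M: 1138 − 2(301.4) − 1(85.14) = 449.7
  U: 0 + 1(301.4) = 301.4
  Q: 0 + 2(85.14) = 170.3

170 mol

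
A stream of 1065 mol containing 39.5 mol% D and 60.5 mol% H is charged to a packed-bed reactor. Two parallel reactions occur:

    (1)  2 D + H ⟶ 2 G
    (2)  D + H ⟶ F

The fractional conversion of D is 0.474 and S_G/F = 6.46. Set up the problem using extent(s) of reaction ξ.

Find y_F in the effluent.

Conversion of D: D consumed = 0.474 × 420.7 = 199.4 mol = 2ξ₁ + 1ξ₂.
Selectivity: 2ξ₁ / (1ξ₂) = 6.46 → ξ₁ = 3.23 ξ₂.
Substitute: (2·3.23 + 1) ξ₂ = 199.4 → ξ₂ = 26.73 mol, ξ₁ = 86.34 mol.
Outlet amounts (n = n₀ + Σ ν·ξ):
  D: 420.7 − 2(86.34) − 1(26.73) = 221.3
  H: 644.3 − 1(86.34) − 1(26.73) = 531.3
  G: 0 + 2(86.34) = 172.7
  F: 0 + 1(26.73) = 26.73
Total out = 951.9 mol; y_F = 26.73 / 951.9 = 0.02808.

0.0281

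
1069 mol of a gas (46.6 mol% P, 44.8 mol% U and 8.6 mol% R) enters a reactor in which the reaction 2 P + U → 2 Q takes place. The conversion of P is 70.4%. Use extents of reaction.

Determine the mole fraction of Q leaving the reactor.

P reacted = 0.704 × 498.2 = 350.7 mol; ν_P = −2, so ξ = 350.7/2 = 175.4 mol.
Outlet amounts (n = n₀ + ν ξ):
  P: 498.2 − 2(175.4) = 147.5
  U: 478.9 − 1(175.4) = 303.6
  Q: 0 + 2(175.4) = 350.7
  R: 91.93 (inert)
Total out = 893.6 mol; y_Q = 350.7 / 893.6 = 0.3924.

0.392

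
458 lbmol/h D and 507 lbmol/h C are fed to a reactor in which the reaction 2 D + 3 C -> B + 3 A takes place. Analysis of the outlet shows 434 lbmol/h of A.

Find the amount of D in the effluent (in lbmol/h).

For A: n = n₀ + 3ξ → 434 = 0 + 3ξ, giving ξ = 144.7 lbmol/h.
Outlet amounts (n = n₀ + ν ξ):
  D: 458 − 2(144.7) = 168.7
  C: 507 − 3(144.7) = 73
  B: 0 + 1(144.7) = 144.7
  A: 0 + 3(144.7) = 434

169 lbmol/h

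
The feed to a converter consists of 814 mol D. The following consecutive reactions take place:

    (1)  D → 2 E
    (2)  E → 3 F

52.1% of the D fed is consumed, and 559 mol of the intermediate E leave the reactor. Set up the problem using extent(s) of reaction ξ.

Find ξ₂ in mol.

Conversion of D: D consumed = 1ξ₁ = 0.521 × 814 → ξ₁ = 424.1 mol.
E balance: n_E = 0 + 2ξ₁ − 1ξ₂ = 559 → ξ₂ = (2·424.1 − 559)/1 = 289.2 mol.
Outlet amounts (n = n₀ + Σ ν·ξ):
  D: 814 − 1(424.1) = 389.9
  E: 0 + 2(424.1) − 1(289.2) = 559
  F: 0 + 3(289.2) = 867.6

ξ₂ = 289 mol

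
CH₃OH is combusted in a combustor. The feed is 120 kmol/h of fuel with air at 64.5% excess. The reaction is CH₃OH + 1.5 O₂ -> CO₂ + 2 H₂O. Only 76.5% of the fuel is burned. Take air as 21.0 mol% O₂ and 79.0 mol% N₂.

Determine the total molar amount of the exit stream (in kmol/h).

1580 kmol/h

Stoichiometric O₂ = 1.5 × 120 = 180 kmol/h; O₂ fed = 180 × 1.645 = 296.1 kmol/h.
N₂ fed = 296.1 × 79/21 = 1114 kmol/h.
Fuel reacted = 0.765 × 120 → ξ = 91.8 kmol/h.
Outlet (n = n₀ + ν ξ):
  CH₃OH: 120 − 1(91.8) = 28.2
  O₂: 296.1 − 1.5(91.8) = 158.4
  N₂: 1114 (inert)
  CO₂: 0 + 1(91.8) = 91.8
  H₂O: 0 + 2(91.8) = 183.6
Total out = 28.2 + 158.4 + 1114 + 91.8 + 183.6 = 1576 kmol/h.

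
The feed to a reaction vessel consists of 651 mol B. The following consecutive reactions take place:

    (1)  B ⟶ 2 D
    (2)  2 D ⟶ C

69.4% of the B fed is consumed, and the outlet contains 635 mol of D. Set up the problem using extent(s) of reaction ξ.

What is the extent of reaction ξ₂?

ξ₂ = 134 mol

Conversion of B: B consumed = 1ξ₁ = 0.694 × 651 → ξ₁ = 451.8 mol.
D balance: n_D = 0 + 2ξ₁ − 2ξ₂ = 635 → ξ₂ = (2·451.8 − 635)/2 = 134.3 mol.
Outlet amounts (n = n₀ + Σ ν·ξ):
  B: 651 − 1(451.8) = 199.2
  D: 0 + 2(451.8) − 2(134.3) = 635
  C: 0 + 1(134.3) = 134.3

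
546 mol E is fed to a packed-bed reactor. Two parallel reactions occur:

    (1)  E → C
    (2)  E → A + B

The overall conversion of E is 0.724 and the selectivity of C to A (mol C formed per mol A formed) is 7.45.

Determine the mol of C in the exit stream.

Conversion of E: E consumed = 0.724 × 546 = 395.3 mol = 1ξ₁ + 1ξ₂.
Selectivity: 1ξ₁ / (1ξ₂) = 7.45 → ξ₁ = 7.45 ξ₂.
Substitute: (1·7.45 + 1) ξ₂ = 395.3 → ξ₂ = 46.78 mol, ξ₁ = 348.5 mol.
Outlet amounts (n = n₀ + Σ ν·ξ):
  E: 546 − 1(348.5) − 1(46.78) = 150.7
  C: 0 + 1(348.5) = 348.5
  A: 0 + 1(46.78) = 46.78
  B: 0 + 1(46.78) = 46.78

349 mol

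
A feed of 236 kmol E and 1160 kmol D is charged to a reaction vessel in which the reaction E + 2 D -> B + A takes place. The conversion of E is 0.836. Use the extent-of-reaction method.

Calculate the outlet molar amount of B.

197 kmol

E reacted = 0.836 × 236 = 197.3 kmol; ν_E = −1, so ξ = 197.3/1 = 197.3 kmol.
Outlet amounts (n = n₀ + ν ξ):
  E: 236 − 1(197.3) = 38.7
  D: 1160 − 2(197.3) = 765.4
  B: 0 + 1(197.3) = 197.3
  A: 0 + 1(197.3) = 197.3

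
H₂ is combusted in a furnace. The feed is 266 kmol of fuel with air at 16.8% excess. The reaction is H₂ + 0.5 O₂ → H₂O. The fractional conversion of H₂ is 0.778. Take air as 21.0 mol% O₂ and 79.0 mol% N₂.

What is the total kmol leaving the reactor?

902 kmol

Stoichiometric O₂ = 0.5 × 266 = 133 kmol; O₂ fed = 133 × 1.168 = 155.3 kmol.
N₂ fed = 155.3 × 79/21 = 584.4 kmol.
Fuel reacted = 0.778 × 266 → ξ = 206.9 kmol.
Outlet (n = n₀ + ν ξ):
  H₂: 266 − 1(206.9) = 59.05
  O₂: 155.3 − 0.5(206.9) = 51.87
  N₂: 584.4 (inert)
  H₂O: 0 + 1(206.9) = 206.9
Total out = 59.05 + 51.87 + 584.4 + 206.9 = 902.3 kmol.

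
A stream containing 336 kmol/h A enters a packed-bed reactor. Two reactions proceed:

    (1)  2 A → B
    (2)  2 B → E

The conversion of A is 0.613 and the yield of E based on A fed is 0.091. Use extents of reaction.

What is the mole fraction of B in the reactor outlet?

0.207

Conversion of A: A consumed = 2ξ₁ = 0.613 × 336 → ξ₁ = 103 kmol/h.
Yield of E: 1ξ₂ / 336 = 0.091 → ξ₂ = 30.58 kmol/h.
Outlet amounts (n = n₀ + Σ ν·ξ):
  A: 336 − 2(103) = 130
  B: 0 + 1(103) − 2(30.58) = 41.83
  E: 0 + 1(30.58) = 30.58
Total out = 202.4 kmol/h; y_B = 41.83 / 202.4 = 0.2066.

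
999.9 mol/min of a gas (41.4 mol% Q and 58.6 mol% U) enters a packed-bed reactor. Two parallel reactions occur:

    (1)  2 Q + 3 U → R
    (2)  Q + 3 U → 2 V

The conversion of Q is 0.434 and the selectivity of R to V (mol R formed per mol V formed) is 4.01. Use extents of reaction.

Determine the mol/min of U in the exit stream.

301 mol/min

Conversion of Q: Q consumed = 0.434 × 414 = 179.7 mol/min = 2ξ₁ + 1ξ₂.
Selectivity: 1ξ₁ / (2ξ₂) = 4.01 → ξ₁ = 8.02 ξ₂.
Substitute: (2·8.02 + 1) ξ₂ = 179.7 → ξ₂ = 10.54 mol/min, ξ₁ = 84.56 mol/min.
Outlet amounts (n = n₀ + Σ ν·ξ):
  Q: 414 − 2(84.56) − 1(10.54) = 234.3
  U: 585.9 − 3(84.56) − 3(10.54) = 300.6
  R: 0 + 1(84.56) = 84.56
  V: 0 + 2(10.54) = 21.09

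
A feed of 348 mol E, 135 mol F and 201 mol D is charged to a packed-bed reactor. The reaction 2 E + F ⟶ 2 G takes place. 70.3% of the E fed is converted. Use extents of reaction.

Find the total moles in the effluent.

E reacted = 0.703 × 348 = 244.6 mol; ν_E = −2, so ξ = 244.6/2 = 122.3 mol.
Outlet amounts (n = n₀ + ν ξ):
  E: 348 − 2(122.3) = 103.4
  F: 135 − 1(122.3) = 12.68
  G: 0 + 2(122.3) = 244.6
  D: 201 (inert)
Total out = 103.4 + 12.68 + 244.6 + 201 = 561.7 mol.

562 mol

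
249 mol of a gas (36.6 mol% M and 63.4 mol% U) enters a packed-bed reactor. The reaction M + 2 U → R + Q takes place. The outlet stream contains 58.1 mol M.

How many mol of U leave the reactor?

For M: n = n₀ − 1ξ → 58.1 = 91.13 − 1ξ, giving ξ = 33.03 mol.
Outlet amounts (n = n₀ + ν ξ):
  M: 91.13 − 1(33.03) = 58.1
  U: 157.9 − 2(33.03) = 91.8
  R: 0 + 1(33.03) = 33.03
  Q: 0 + 1(33.03) = 33.03

91.8 mol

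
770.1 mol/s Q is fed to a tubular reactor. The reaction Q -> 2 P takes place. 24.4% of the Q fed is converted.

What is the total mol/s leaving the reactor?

958 mol/s

Q reacted = 0.244 × 770.1 = 187.9 mol/s; ν_Q = −1, so ξ = 187.9/1 = 187.9 mol/s.
Outlet amounts (n = n₀ + ν ξ):
  Q: 770.1 − 1(187.9) = 582.2
  P: 0 + 2(187.9) = 375.8
Total out = 582.2 + 375.8 = 958 mol/s.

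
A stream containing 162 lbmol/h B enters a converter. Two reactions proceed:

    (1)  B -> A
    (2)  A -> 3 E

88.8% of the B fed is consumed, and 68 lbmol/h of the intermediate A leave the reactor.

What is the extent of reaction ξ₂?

Conversion of B: B consumed = 1ξ₁ = 0.888 × 162 → ξ₁ = 143.9 lbmol/h.
A balance: n_A = 0 + 1ξ₁ − 1ξ₂ = 68 → ξ₂ = (1·143.9 − 68)/1 = 75.86 lbmol/h.
Outlet amounts (n = n₀ + Σ ν·ξ):
  B: 162 − 1(143.9) = 18.14
  A: 0 + 1(143.9) − 1(75.86) = 68
  E: 0 + 3(75.86) = 227.6

ξ₂ = 75.9 lbmol/h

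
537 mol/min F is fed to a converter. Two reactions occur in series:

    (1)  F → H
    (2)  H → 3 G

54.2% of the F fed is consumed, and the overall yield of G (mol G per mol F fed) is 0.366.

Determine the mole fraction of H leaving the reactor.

0.338

Conversion of F: F consumed = 1ξ₁ = 0.542 × 537 → ξ₁ = 291.1 mol/min.
Yield of G: 3ξ₂ / 537 = 0.366 → ξ₂ = 65.51 mol/min.
Outlet amounts (n = n₀ + Σ ν·ξ):
  F: 537 − 1(291.1) = 245.9
  H: 0 + 1(291.1) − 1(65.51) = 225.5
  G: 0 + 3(65.51) = 196.5
Total out = 668 mol/min; y_H = 225.5 / 668 = 0.3376.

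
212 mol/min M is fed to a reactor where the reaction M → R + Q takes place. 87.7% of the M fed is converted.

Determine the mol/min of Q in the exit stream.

186 mol/min

M reacted = 0.877 × 212 = 185.9 mol/min; ν_M = −1, so ξ = 185.9/1 = 185.9 mol/min.
Outlet amounts (n = n₀ + ν ξ):
  M: 212 − 1(185.9) = 26.08
  R: 0 + 1(185.9) = 185.9
  Q: 0 + 1(185.9) = 185.9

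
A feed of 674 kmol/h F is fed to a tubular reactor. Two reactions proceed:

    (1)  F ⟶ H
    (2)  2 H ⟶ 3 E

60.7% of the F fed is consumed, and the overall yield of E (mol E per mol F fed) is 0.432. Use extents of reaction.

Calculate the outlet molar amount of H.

Conversion of F: F consumed = 1ξ₁ = 0.607 × 674 → ξ₁ = 409.1 kmol/h.
Yield of E: 3ξ₂ / 674 = 0.432 → ξ₂ = 97.06 kmol/h.
Outlet amounts (n = n₀ + Σ ν·ξ):
  F: 674 − 1(409.1) = 264.9
  H: 0 + 1(409.1) − 2(97.06) = 215
  E: 0 + 3(97.06) = 291.2

215 kmol/h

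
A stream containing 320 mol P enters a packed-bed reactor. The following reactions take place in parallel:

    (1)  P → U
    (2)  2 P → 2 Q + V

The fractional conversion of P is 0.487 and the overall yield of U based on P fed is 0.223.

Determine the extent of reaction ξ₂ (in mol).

ξ₂ = 42.2 mol

Yield of U: 1ξ₁ / 320 = 0.223 → ξ₁ = 71.36 mol.
Conversion of P: 1ξ₁ + 2ξ₂ = 0.487 × 320 = 155.8 → ξ₂ = 42.24 mol.
Outlet amounts (n = n₀ + Σ ν·ξ):
  P: 320 − 1(71.36) − 2(42.24) = 164.2
  U: 0 + 1(71.36) = 71.36
  Q: 0 + 2(42.24) = 84.48
  V: 0 + 1(42.24) = 42.24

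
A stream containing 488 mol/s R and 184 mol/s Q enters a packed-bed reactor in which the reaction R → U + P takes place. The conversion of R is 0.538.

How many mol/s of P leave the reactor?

263 mol/s

R reacted = 0.538 × 488 = 262.5 mol/s; ν_R = −1, so ξ = 262.5/1 = 262.5 mol/s.
Outlet amounts (n = n₀ + ν ξ):
  R: 488 − 1(262.5) = 225.5
  U: 0 + 1(262.5) = 262.5
  P: 0 + 1(262.5) = 262.5
  Q: 184 (inert)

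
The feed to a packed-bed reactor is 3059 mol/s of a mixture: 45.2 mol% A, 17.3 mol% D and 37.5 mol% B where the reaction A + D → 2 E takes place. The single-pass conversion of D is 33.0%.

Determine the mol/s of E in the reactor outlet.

349 mol/s

D reacted = 0.33 × 529.2 = 174.6 mol/s; ν_D = −1, so ξ = 174.6/1 = 174.6 mol/s.
Outlet amounts (n = n₀ + ν ξ):
  A: 1383 − 1(174.6) = 1208
  D: 529.2 − 1(174.6) = 354.6
  E: 0 + 2(174.6) = 349.3
  B: 1147 (inert)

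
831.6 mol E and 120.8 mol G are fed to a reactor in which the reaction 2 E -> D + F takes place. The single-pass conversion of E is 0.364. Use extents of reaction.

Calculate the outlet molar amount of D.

E reacted = 0.364 × 831.6 = 302.7 mol; ν_E = −2, so ξ = 302.7/2 = 151.4 mol.
Outlet amounts (n = n₀ + ν ξ):
  E: 831.6 − 2(151.4) = 528.9
  D: 0 + 1(151.4) = 151.4
  F: 0 + 1(151.4) = 151.4
  G: 120.8 (inert)

151 mol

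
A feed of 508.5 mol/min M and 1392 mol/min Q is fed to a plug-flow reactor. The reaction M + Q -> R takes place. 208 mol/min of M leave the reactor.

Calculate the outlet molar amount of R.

For M: n = n₀ − 1ξ → 208 = 508.5 − 1ξ, giving ξ = 300.5 mol/min.
Outlet amounts (n = n₀ + ν ξ):
  M: 508.5 − 1(300.5) = 208
  Q: 1392 − 1(300.5) = 1092
  R: 0 + 1(300.5) = 300.5

300 mol/min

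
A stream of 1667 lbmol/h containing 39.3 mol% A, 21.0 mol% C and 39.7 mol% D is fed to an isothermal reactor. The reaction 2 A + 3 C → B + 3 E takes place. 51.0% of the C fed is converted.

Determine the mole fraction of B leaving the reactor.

C reacted = 0.51 × 350.1 = 178.5 lbmol/h; ν_C = −3, so ξ = 178.5/3 = 59.51 lbmol/h.
Outlet amounts (n = n₀ + ν ξ):
  A: 655.1 − 2(59.51) = 536.1
  C: 350.1 − 3(59.51) = 171.5
  B: 0 + 1(59.51) = 59.51
  E: 0 + 3(59.51) = 178.5
  D: 661.8 (inert)
Total out = 1607 lbmol/h; y_B = 59.51 / 1607 = 0.03702.

0.037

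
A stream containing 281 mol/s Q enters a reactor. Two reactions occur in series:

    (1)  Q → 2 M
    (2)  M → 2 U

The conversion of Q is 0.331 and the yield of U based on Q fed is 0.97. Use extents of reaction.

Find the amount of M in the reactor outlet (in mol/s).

Conversion of Q: Q consumed = 1ξ₁ = 0.331 × 281 → ξ₁ = 93.01 mol/s.
Yield of U: 2ξ₂ / 281 = 0.97 → ξ₂ = 136.3 mol/s.
Outlet amounts (n = n₀ + Σ ν·ξ):
  Q: 281 − 1(93.01) = 188
  M: 0 + 2(93.01) − 1(136.3) = 49.74
  U: 0 + 2(136.3) = 272.6

49.7 mol/s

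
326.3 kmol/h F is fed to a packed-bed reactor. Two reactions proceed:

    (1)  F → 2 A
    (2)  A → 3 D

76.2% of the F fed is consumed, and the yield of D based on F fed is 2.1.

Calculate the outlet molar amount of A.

Conversion of F: F consumed = 1ξ₁ = 0.762 × 326.3 → ξ₁ = 248.6 kmol/h.
Yield of D: 3ξ₂ / 326.3 = 2.1 → ξ₂ = 228.4 kmol/h.
Outlet amounts (n = n₀ + Σ ν·ξ):
  F: 326.3 − 1(248.6) = 77.66
  A: 0 + 2(248.6) − 1(228.4) = 268.9
  D: 0 + 3(228.4) = 685.2

269 kmol/h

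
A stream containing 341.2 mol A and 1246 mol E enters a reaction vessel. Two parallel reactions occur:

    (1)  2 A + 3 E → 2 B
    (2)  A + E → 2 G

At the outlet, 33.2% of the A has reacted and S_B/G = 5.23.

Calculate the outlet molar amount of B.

Conversion of A: A consumed = 0.332 × 341.2 = 113.3 mol = 2ξ₁ + 1ξ₂.
Selectivity: 2ξ₁ / (2ξ₂) = 5.23 → ξ₁ = 5.23 ξ₂.
Substitute: (2·5.23 + 1) ξ₂ = 113.3 → ξ₂ = 9.885 mol, ξ₁ = 51.7 mol.
Outlet amounts (n = n₀ + Σ ν·ξ):
  A: 341.2 − 2(51.7) − 1(9.885) = 227.9
  E: 1246 − 3(51.7) − 1(9.885) = 1081
  B: 0 + 2(51.7) = 103.4
  G: 0 + 2(9.885) = 19.77

103 mol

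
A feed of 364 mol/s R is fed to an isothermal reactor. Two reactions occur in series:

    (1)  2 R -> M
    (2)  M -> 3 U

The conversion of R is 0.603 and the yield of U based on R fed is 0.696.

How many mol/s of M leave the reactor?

25.3 mol/s

Conversion of R: R consumed = 2ξ₁ = 0.603 × 364 → ξ₁ = 109.7 mol/s.
Yield of U: 3ξ₂ / 364 = 0.696 → ξ₂ = 84.45 mol/s.
Outlet amounts (n = n₀ + Σ ν·ξ):
  R: 364 − 2(109.7) = 144.5
  M: 0 + 1(109.7) − 1(84.45) = 25.3
  U: 0 + 3(84.45) = 253.3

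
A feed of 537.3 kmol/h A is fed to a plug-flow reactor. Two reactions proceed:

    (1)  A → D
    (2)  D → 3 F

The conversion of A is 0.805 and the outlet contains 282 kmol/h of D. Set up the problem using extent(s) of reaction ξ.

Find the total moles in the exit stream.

Conversion of A: A consumed = 1ξ₁ = 0.805 × 537.3 → ξ₁ = 432.5 kmol/h.
D balance: n_D = 0 + 1ξ₁ − 1ξ₂ = 282 → ξ₂ = (1·432.5 − 282)/1 = 150.5 kmol/h.
Outlet amounts (n = n₀ + Σ ν·ξ):
  A: 537.3 − 1(432.5) = 104.8
  D: 0 + 1(432.5) − 1(150.5) = 282
  F: 0 + 3(150.5) = 451.6
Total out = 104.8 + 282 + 451.6 = 838.4 kmol/h.

838 kmol/h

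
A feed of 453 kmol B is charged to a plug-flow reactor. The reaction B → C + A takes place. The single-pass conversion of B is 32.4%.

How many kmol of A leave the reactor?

B reacted = 0.324 × 453 = 146.8 kmol; ν_B = −1, so ξ = 146.8/1 = 146.8 kmol.
Outlet amounts (n = n₀ + ν ξ):
  B: 453 − 1(146.8) = 306.2
  C: 0 + 1(146.8) = 146.8
  A: 0 + 1(146.8) = 146.8

147 kmol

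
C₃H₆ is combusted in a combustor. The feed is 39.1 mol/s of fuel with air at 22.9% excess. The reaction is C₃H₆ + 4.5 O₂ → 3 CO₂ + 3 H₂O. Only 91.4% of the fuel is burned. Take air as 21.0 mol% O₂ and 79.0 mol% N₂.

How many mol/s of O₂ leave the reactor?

Stoichiometric O₂ = 4.5 × 39.1 = 176 mol/s; O₂ fed = 176 × 1.229 = 216.2 mol/s.
N₂ fed = 216.2 × 79/21 = 813.5 mol/s.
Fuel reacted = 0.914 × 39.1 → ξ = 35.74 mol/s.
Outlet (n = n₀ + ν ξ):
  C₃H₆: 39.1 − 1(35.74) = 3.363
  O₂: 216.2 − 4.5(35.74) = 55.42
  N₂: 813.5 (inert)
  CO₂: 0 + 3(35.74) = 107.2
  H₂O: 0 + 3(35.74) = 107.2

55.4 mol/s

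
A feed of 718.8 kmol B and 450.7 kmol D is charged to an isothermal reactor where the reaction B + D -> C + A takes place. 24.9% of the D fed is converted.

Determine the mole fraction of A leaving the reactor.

D reacted = 0.249 × 450.7 = 112.2 kmol; ν_D = −1, so ξ = 112.2/1 = 112.2 kmol.
Outlet amounts (n = n₀ + ν ξ):
  B: 718.8 − 1(112.2) = 606.6
  D: 450.7 − 1(112.2) = 338.5
  C: 0 + 1(112.2) = 112.2
  A: 0 + 1(112.2) = 112.2
Total out = 1170 kmol; y_A = 112.2 / 1170 = 0.09596.

0.096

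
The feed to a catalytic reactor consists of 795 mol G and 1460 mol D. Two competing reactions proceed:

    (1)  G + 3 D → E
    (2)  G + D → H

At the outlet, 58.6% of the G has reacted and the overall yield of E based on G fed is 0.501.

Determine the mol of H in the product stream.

67.6 mol

Yield of E: 1ξ₁ / 795 = 0.501 → ξ₁ = 398.3 mol.
Conversion of G: 1ξ₁ + 1ξ₂ = 0.586 × 795 = 465.9 → ξ₂ = 67.57 mol.
Outlet amounts (n = n₀ + Σ ν·ξ):
  G: 795 − 1(398.3) − 1(67.57) = 329.1
  D: 1460 − 3(398.3) − 1(67.57) = 197.5
  E: 0 + 1(398.3) = 398.3
  H: 0 + 1(67.57) = 67.57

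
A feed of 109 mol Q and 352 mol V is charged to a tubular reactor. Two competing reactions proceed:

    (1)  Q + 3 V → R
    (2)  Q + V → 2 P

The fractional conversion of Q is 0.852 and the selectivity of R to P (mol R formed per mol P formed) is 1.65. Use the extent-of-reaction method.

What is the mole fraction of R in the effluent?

0.288

Conversion of Q: Q consumed = 0.852 × 109 = 92.87 mol = 1ξ₁ + 1ξ₂.
Selectivity: 1ξ₁ / (2ξ₂) = 1.65 → ξ₁ = 3.3 ξ₂.
Substitute: (1·3.3 + 1) ξ₂ = 92.87 → ξ₂ = 21.6 mol, ξ₁ = 71.27 mol.
Outlet amounts (n = n₀ + Σ ν·ξ):
  Q: 109 − 1(71.27) − 1(21.6) = 16.13
  V: 352 − 3(71.27) − 1(21.6) = 116.6
  R: 0 + 1(71.27) = 71.27
  P: 0 + 2(21.6) = 43.19
Total out = 247.2 mol; y_R = 71.27 / 247.2 = 0.2883.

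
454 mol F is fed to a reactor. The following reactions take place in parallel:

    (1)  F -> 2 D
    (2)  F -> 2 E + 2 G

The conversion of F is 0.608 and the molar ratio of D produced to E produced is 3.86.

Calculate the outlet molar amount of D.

438 mol

Conversion of F: F consumed = 0.608 × 454 = 276 mol = 1ξ₁ + 1ξ₂.
Selectivity: 2ξ₁ / (2ξ₂) = 3.86 → ξ₁ = 3.86 ξ₂.
Substitute: (1·3.86 + 1) ξ₂ = 276 → ξ₂ = 56.8 mol, ξ₁ = 219.2 mol.
Outlet amounts (n = n₀ + Σ ν·ξ):
  F: 454 − 1(219.2) − 1(56.8) = 178
  D: 0 + 2(219.2) = 438.5
  E: 0 + 2(56.8) = 113.6
  G: 0 + 2(56.8) = 113.6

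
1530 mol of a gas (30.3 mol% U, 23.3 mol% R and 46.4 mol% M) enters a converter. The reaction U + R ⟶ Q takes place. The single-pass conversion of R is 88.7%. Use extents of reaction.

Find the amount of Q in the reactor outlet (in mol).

R reacted = 0.887 × 356.5 = 316.2 mol; ν_R = −1, so ξ = 316.2/1 = 316.2 mol.
Outlet amounts (n = n₀ + ν ξ):
  U: 463.6 − 1(316.2) = 147.4
  R: 356.5 − 1(316.2) = 40.28
  Q: 0 + 1(316.2) = 316.2
  M: 709.9 (inert)

316 mol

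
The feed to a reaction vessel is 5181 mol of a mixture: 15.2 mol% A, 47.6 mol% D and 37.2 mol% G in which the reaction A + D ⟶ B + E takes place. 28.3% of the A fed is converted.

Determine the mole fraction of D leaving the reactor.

0.433

A reacted = 0.283 × 787.5 = 222.9 mol; ν_A = −1, so ξ = 222.9/1 = 222.9 mol.
Outlet amounts (n = n₀ + ν ξ):
  A: 787.5 − 1(222.9) = 564.6
  D: 2466 − 1(222.9) = 2243
  B: 0 + 1(222.9) = 222.9
  E: 0 + 1(222.9) = 222.9
  G: 1927 (inert)
Total out = 5181 mol; y_D = 2243 / 5181 = 0.433.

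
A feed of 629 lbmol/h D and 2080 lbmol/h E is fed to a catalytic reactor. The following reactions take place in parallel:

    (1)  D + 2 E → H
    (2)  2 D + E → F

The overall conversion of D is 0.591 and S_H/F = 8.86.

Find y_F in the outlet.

0.0168

Conversion of D: D consumed = 0.591 × 629 = 371.7 lbmol/h = 1ξ₁ + 2ξ₂.
Selectivity: 1ξ₁ / (1ξ₂) = 8.86 → ξ₁ = 8.86 ξ₂.
Substitute: (1·8.86 + 2) ξ₂ = 371.7 → ξ₂ = 34.23 lbmol/h, ξ₁ = 303.3 lbmol/h.
Outlet amounts (n = n₀ + Σ ν·ξ):
  D: 629 − 1(303.3) − 2(34.23) = 257.3
  E: 2080 − 2(303.3) − 1(34.23) = 1439
  H: 0 + 1(303.3) = 303.3
  F: 0 + 1(34.23) = 34.23
Total out = 2034 lbmol/h; y_F = 34.23 / 2034 = 0.01683.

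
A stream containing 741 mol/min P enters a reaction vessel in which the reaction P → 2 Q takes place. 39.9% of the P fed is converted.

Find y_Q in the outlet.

P reacted = 0.399 × 741 = 295.7 mol/min; ν_P = −1, so ξ = 295.7/1 = 295.7 mol/min.
Outlet amounts (n = n₀ + ν ξ):
  P: 741 − 1(295.7) = 445.3
  Q: 0 + 2(295.7) = 591.3
Total out = 1037 mol/min; y_Q = 591.3 / 1037 = 0.5704.

0.57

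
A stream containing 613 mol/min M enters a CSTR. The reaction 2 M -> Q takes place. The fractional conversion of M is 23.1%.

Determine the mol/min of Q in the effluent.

M reacted = 0.231 × 613 = 141.6 mol/min; ν_M = −2, so ξ = 141.6/2 = 70.8 mol/min.
Outlet amounts (n = n₀ + ν ξ):
  M: 613 − 2(70.8) = 471.4
  Q: 0 + 1(70.8) = 70.8

70.8 mol/min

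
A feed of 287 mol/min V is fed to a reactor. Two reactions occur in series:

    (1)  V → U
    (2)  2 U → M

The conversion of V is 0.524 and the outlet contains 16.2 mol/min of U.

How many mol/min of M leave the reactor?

67.1 mol/min

Conversion of V: V consumed = 1ξ₁ = 0.524 × 287 → ξ₁ = 150.4 mol/min.
U balance: n_U = 0 + 1ξ₁ − 2ξ₂ = 16.2 → ξ₂ = (1·150.4 − 16.2)/2 = 67.09 mol/min.
Outlet amounts (n = n₀ + Σ ν·ξ):
  V: 287 − 1(150.4) = 136.6
  U: 0 + 1(150.4) − 2(67.09) = 16.2
  M: 0 + 1(67.09) = 67.09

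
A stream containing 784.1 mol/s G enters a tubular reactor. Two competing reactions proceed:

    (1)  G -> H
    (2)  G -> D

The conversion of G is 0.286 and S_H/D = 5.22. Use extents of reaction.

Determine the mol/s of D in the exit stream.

36.1 mol/s

Conversion of G: G consumed = 0.286 × 784.1 = 224.3 mol/s = 1ξ₁ + 1ξ₂.
Selectivity: 1ξ₁ / (1ξ₂) = 5.22 → ξ₁ = 5.22 ξ₂.
Substitute: (1·5.22 + 1) ξ₂ = 224.3 → ξ₂ = 36.05 mol/s, ξ₁ = 188.2 mol/s.
Outlet amounts (n = n₀ + Σ ν·ξ):
  G: 784.1 − 1(188.2) − 1(36.05) = 559.8
  H: 0 + 1(188.2) = 188.2
  D: 0 + 1(36.05) = 36.05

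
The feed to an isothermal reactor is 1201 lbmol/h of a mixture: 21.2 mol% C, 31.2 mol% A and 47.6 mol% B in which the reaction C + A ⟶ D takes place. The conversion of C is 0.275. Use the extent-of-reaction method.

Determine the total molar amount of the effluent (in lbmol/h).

C reacted = 0.275 × 254.6 = 70.02 lbmol/h; ν_C = −1, so ξ = 70.02/1 = 70.02 lbmol/h.
Outlet amounts (n = n₀ + ν ξ):
  C: 254.6 − 1(70.02) = 184.6
  A: 374.7 − 1(70.02) = 304.7
  D: 0 + 1(70.02) = 70.02
  B: 571.7 (inert)
Total out = 184.6 + 304.7 + 70.02 + 571.7 = 1131 lbmol/h.

1130 lbmol/h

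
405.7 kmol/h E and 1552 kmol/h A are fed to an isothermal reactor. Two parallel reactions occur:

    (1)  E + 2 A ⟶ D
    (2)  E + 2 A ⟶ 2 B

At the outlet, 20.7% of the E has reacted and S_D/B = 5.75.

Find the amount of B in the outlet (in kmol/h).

13.4 kmol/h

Conversion of E: E consumed = 0.207 × 405.7 = 83.98 kmol/h = 1ξ₁ + 1ξ₂.
Selectivity: 1ξ₁ / (2ξ₂) = 5.75 → ξ₁ = 11.5 ξ₂.
Substitute: (1·11.5 + 1) ξ₂ = 83.98 → ξ₂ = 6.718 kmol/h, ξ₁ = 77.26 kmol/h.
Outlet amounts (n = n₀ + Σ ν·ξ):
  E: 405.7 − 1(77.26) − 1(6.718) = 321.7
  A: 1552 − 2(77.26) − 2(6.718) = 1384
  D: 0 + 1(77.26) = 77.26
  B: 0 + 2(6.718) = 13.44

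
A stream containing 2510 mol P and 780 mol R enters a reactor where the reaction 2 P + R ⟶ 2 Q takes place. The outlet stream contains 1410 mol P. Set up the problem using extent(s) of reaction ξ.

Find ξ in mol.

ξ = 550 mol

For P: n = n₀ − 2ξ → 1410 = 2510 − 2ξ, giving ξ = 550 mol.
Outlet amounts (n = n₀ + ν ξ):
  P: 2510 − 2(550) = 1410
  R: 780 − 1(550) = 230
  Q: 0 + 2(550) = 1100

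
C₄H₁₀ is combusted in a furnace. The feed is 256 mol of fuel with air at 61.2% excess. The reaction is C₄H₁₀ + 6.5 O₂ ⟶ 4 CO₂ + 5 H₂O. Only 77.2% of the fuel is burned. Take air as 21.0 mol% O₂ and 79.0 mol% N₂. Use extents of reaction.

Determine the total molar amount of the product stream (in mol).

13300 mol

Stoichiometric O₂ = 6.5 × 256 = 1664 mol; O₂ fed = 1664 × 1.612 = 2682 mol.
N₂ fed = 2682 × 79/21 = 10090 mol.
Fuel reacted = 0.772 × 256 → ξ = 197.6 mol.
Outlet (n = n₀ + ν ξ):
  C₄H₁₀: 256 − 1(197.6) = 58.37
  O₂: 2682 − 6.5(197.6) = 1398
  N₂: 10090 (inert)
  CO₂: 0 + 4(197.6) = 790.5
  H₂O: 0 + 5(197.6) = 988.2
Total out = 58.37 + 1398 + 10090 + 790.5 + 988.2 = 13330 mol.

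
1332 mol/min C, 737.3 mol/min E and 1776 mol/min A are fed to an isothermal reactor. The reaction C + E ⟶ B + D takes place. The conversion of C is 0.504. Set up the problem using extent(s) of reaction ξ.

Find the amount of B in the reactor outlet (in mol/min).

C reacted = 0.504 × 1332 = 671.3 mol/min; ν_C = −1, so ξ = 671.3/1 = 671.3 mol/min.
Outlet amounts (n = n₀ + ν ξ):
  C: 1332 − 1(671.3) = 660.7
  E: 737.3 − 1(671.3) = 65.97
  B: 0 + 1(671.3) = 671.3
  D: 0 + 1(671.3) = 671.3
  A: 1776 (inert)

671 mol/min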